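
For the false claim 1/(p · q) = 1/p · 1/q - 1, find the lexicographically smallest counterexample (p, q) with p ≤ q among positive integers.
(p, q) = (1, 1)

Substituting (1, 1) into the claim:
LHS = 1/(1 · 1) = 1
RHS = 1/1 · 1/1 - 1 = 0

Since LHS ≠ RHS, this pair disproves the claim, and no lexicographically smaller pair (p ≤ q, positive integers) does.

For instance (2, 5) is also a counterexample (LHS = 1/10, RHS = -9/10), but it's lexicographically larger.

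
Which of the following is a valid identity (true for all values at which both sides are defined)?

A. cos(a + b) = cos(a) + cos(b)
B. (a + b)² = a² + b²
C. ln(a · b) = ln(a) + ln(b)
C

A: fails at (1, 2) — LHS = cos(3) ≈ -0.99, RHS = cos(2) + cos(1) ≈ 0.1242.
B: fails at (3, 3) — LHS = 36, RHS = 18.
C: holds — e.g. at (3, 7), both sides equal ln(21) ≈ 3.045.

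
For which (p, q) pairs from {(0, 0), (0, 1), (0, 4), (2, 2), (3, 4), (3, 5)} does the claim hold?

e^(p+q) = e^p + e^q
Testing each pair:
(0, 0): LHS = 1, RHS = 2 → fails
(0, 1): LHS = e ≈ 2.718, RHS = 1 + e ≈ 3.718 → fails
(0, 4): LHS = e^4 ≈ 54.6, RHS = 1 + e^4 ≈ 55.6 → fails
(2, 2): LHS = e^4 ≈ 54.6, RHS = 2·e^2 ≈ 14.78 → fails
(3, 4): LHS = e^7 ≈ 1097, RHS = e^3 + e^4 ≈ 74.68 → fails
(3, 5): LHS = e^8 ≈ 2981, RHS = e^3 + e^5 ≈ 168.5 → fails

No pair satisfies the claim.

Answer: None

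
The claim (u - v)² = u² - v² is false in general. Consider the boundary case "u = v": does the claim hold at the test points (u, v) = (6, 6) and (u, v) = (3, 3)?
Yes, holds at both test points

At (6, 6): LHS = 0, RHS = 0 → equal
At (3, 3): LHS = 0, RHS = 0 → equal

So the claim does hold at both of these boundary points, even though it is not an identity.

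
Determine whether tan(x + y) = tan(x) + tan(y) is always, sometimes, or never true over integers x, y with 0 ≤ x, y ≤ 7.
It holds at (x, y) = (0, 0) (both sides equal 0), but fails at (x, y) = (5, 6) (LHS = tan(11) ≈ -226, RHS = tan(5) + tan(6) ≈ -3.672).

Answer: Sometimes true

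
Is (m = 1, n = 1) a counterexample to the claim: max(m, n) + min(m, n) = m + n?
No

Substituting m = 1, n = 1:
LHS = max(1, 1) + min(1, 1) = 2
RHS = 1 + 1 = 2

The sides agree, so this pair does not disprove the claim.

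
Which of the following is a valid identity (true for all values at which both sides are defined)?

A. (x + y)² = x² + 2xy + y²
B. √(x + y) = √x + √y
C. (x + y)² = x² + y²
A: holds — e.g. at (3, 5), both sides equal 64.
B: fails at (2, 4) — LHS = √(6) ≈ 2.449, RHS = √(2) + 2 ≈ 3.414.
C: fails at (1, 3) — LHS = 16, RHS = 10.

Answer: A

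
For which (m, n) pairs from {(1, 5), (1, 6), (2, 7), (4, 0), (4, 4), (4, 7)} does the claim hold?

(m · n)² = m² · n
Testing each pair:
(1, 5): LHS = 25, RHS = 5 → fails
(1, 6): LHS = 36, RHS = 6 → fails
(2, 7): LHS = 196, RHS = 28 → fails
(4, 0): LHS = 0, RHS = 0 → holds
(4, 4): LHS = 256, RHS = 64 → fails
(4, 7): LHS = 784, RHS = 112 → fails

1 of 6 pairs satisfies the claim.

Answer: (4, 0)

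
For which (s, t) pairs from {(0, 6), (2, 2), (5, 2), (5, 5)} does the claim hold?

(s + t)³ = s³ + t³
(0, 6)

Testing each pair:
(0, 6): LHS = 216, RHS = 216 → holds
(2, 2): LHS = 64, RHS = 16 → fails
(5, 2): LHS = 343, RHS = 133 → fails
(5, 5): LHS = 1000, RHS = 250 → fails

1 of 4 pairs satisfies the claim.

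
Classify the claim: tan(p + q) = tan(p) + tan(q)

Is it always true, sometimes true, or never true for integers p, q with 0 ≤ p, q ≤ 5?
It holds at (p, q) = (0, 0) (both sides equal 0), but fails at (p, q) = (1, 4) (LHS = tan(5) ≈ -3.381, RHS = tan(4) + tan(1) ≈ 2.715).

Answer: Sometimes true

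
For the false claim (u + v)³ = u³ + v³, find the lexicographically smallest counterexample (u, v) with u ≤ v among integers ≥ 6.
(u, v) = (6, 6)

Substituting (6, 6) into the claim:
LHS = (6 + 6)³ = 1728
RHS = 6³ + 6³ = 432

Since LHS ≠ RHS, this pair disproves the claim, and no lexicographically smaller pair (u ≤ v, integers ≥ 6) does.

For instance (11, 13) is also a counterexample (LHS = 13824, RHS = 3528), but it's lexicographically larger.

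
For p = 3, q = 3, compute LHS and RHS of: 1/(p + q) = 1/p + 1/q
LHS = 1/(3 + 3) = 1/6
RHS = 1/3 + 1/3 = 2/3

LHS ≠ RHS, so the equation does not hold here.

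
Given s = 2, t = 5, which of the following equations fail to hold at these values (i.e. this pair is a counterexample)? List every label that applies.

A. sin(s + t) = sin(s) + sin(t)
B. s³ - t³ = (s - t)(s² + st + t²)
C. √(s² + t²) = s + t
A, C

Evaluating each claim at the given values:
A. LHS = sin(7) ≈ 0.657, RHS = sin(5) + sin(2) ≈ -0.04963 → fails here (LHS ≠ RHS)
B. LHS = -117, RHS = -117 → holds here (LHS = RHS)
C. LHS = √(29) ≈ 5.385, RHS = 7 → fails here (LHS ≠ RHS)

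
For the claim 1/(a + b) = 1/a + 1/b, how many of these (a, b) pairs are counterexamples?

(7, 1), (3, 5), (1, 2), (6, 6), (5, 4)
Testing each pair:
(7, 1): LHS = 1/8, RHS = 8/7 → counterexample
(3, 5): LHS = 1/8, RHS = 8/15 → counterexample
(1, 2): LHS = 1/3, RHS = 3/2 → counterexample
(6, 6): LHS = 1/12, RHS = 1/3 → counterexample
(5, 4): LHS = 1/9, RHS = 9/20 → counterexample

That makes 5 counterexamples.

Answer: 5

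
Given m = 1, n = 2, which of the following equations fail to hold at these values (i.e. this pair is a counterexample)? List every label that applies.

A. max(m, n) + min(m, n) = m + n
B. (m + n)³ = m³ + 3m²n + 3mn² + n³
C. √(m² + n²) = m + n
Evaluating each claim at the given values:
A. LHS = 3, RHS = 3 → holds here (LHS = RHS)
B. LHS = 27, RHS = 27 → holds here (LHS = RHS)
C. LHS = √(5) ≈ 2.236, RHS = 3 → fails here (LHS ≠ RHS)

Answer: C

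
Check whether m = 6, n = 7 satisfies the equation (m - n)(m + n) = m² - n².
Substituting m = 6, n = 7:

LHS = (6 - 7)(6 + 7) = -13
RHS = 6² - 7² = -13

LHS = RHS, so the equation holds at this point.

Answer: Holds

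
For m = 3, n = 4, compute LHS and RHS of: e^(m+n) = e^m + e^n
LHS = e^(3+4) = e^7 ≈ 1097
RHS = e^3 + e^4 ≈ 74.68

LHS ≠ RHS (they differ by about 1022), so the equation does not hold here.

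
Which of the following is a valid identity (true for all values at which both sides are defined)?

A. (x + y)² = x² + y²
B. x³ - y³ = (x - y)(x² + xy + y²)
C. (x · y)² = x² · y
A: fails at (6, 7) — LHS = 169, RHS = 85.
B: holds — e.g. at (2, 7), both sides equal -335.
C: fails at (1, 5) — LHS = 25, RHS = 5.

Answer: B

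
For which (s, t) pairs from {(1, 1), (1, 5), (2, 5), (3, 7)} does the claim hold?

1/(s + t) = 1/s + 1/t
Testing each pair:
(1, 1): LHS = 1/2, RHS = 2 → fails
(1, 5): LHS = 1/6, RHS = 6/5 → fails
(2, 5): LHS = 1/7, RHS = 7/10 → fails
(3, 7): LHS = 1/10, RHS = 10/21 → fails

No pair satisfies the claim.

Answer: None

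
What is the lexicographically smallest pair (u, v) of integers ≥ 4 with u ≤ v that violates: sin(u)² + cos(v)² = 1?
Substituting (4, 5) into the claim:
LHS = sin(4)² + cos(5)² ≈ 0.6532
RHS = 1

Since LHS ≠ RHS, this pair disproves the claim, and no lexicographically smaller pair (u ≤ v, integers ≥ 4) does.

For instance (5, 6) is also a counterexample (LHS = sin(5)² + cos(6)² ≈ 1.841, RHS = 1), but it's lexicographically larger.

Answer: (u, v) = (4, 5)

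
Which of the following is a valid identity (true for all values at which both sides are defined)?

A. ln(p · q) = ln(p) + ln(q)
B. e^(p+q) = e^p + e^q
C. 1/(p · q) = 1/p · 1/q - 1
A

A: holds — e.g. at (5, 5), both sides equal ln(25) ≈ 3.219.
B: fails at (0, 1) — LHS = e ≈ 2.718, RHS = 1 + e ≈ 3.718.
C: fails at (1, 4) — LHS = 1/4, RHS = -3/4.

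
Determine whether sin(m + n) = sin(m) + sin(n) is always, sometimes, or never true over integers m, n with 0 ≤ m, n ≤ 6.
It holds at (m, n) = (0, 3) (both sides equal sin(3) ≈ 0.1411), but fails at (m, n) = (4, 4) (LHS = sin(8) ≈ 0.9894, RHS = 2·sin(4) ≈ -1.514).

Answer: Sometimes true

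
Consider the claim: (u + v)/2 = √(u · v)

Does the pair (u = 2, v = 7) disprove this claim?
Yes

Substituting u = 2, v = 7:
LHS = (2 + 7)/2 = 9/2
RHS = √(2 · 7) = √(14) ≈ 3.742

Since LHS ≠ RHS, this pair disproves the claim.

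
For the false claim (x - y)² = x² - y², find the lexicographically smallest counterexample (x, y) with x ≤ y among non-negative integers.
At (0, 0): both sides equal 0, so it holds there.

Substituting (0, 1) into the claim:
LHS = (0 - 1)² = 1
RHS = 0² - 1² = -1

Since LHS ≠ RHS, this pair disproves the claim, and no lexicographically smaller pair (x ≤ y, non-negative integers) does.

For instance (1, 6) is also a counterexample (LHS = 25, RHS = -35), but it's lexicographically larger.

Answer: (x, y) = (0, 1)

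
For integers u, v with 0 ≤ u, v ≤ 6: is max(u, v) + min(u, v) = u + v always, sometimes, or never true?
Always true

The identity holds for every pair in the range. For instance at (u, v) = (6, 1): both sides equal 7.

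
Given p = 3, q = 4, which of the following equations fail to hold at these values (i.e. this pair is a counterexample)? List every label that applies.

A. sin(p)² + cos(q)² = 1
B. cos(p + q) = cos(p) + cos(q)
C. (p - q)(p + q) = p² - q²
A, B

Evaluating each claim at the given values:
A. LHS = sin(3)² + cos(4)² ≈ 0.4472, RHS = 1 → fails here (LHS ≠ RHS)
B. LHS = cos(7) ≈ 0.7539, RHS = cos(3) + cos(4) ≈ -1.644 → fails here (LHS ≠ RHS)
C. LHS = -7, RHS = -7 → holds here (LHS = RHS)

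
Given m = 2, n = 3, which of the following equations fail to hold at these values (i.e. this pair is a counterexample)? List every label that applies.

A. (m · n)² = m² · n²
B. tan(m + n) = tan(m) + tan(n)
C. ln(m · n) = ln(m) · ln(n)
B, C

Evaluating each claim at the given values:
A. LHS = 36, RHS = 36 → holds here (LHS = RHS)
B. LHS = tan(5) ≈ -3.381, RHS = tan(2) + tan(3) ≈ -2.328 → fails here (LHS ≠ RHS)
C. LHS = ln(6) ≈ 1.792, RHS = ln(2)·ln(3) ≈ 0.7615 → fails here (LHS ≠ RHS)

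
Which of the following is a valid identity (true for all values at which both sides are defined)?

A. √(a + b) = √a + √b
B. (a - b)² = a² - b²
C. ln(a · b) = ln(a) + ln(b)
A: fails at (1, 5) — LHS = √(6) ≈ 2.449, RHS = 1 + √(5) ≈ 3.236.
B: fails at (1, 4) — LHS = 9, RHS = -15.
C: holds — e.g. at (5, 5), both sides equal ln(25) ≈ 3.219.

Answer: C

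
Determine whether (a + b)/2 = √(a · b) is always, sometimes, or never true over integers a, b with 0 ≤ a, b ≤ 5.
It holds at (a, b) = (1, 1) (both sides equal 1), but fails at (a, b) = (4, 1) (LHS = 5/2, RHS = 2).

Answer: Sometimes true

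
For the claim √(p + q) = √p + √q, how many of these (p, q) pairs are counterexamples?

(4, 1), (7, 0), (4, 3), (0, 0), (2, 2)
3

Testing each pair:
(4, 1): LHS = √(5) ≈ 2.236, RHS = 3 → counterexample
(7, 0): LHS = √(7) ≈ 2.646, RHS = √(7) ≈ 2.646 → satisfies claim
(4, 3): LHS = √(7) ≈ 2.646, RHS = √(3) + 2 ≈ 3.732 → counterexample
(0, 0): LHS = 0, RHS = 0 → satisfies claim
(2, 2): LHS = 2, RHS = 2·√(2) ≈ 2.828 → counterexample

That makes 3 counterexamples.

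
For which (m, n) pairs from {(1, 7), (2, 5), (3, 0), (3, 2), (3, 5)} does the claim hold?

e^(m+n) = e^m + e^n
None

Testing each pair:
(1, 7): LHS = e^8 ≈ 2981, RHS = e + e^7 ≈ 1099 → fails
(2, 5): LHS = e^7 ≈ 1097, RHS = e^2 + e^5 ≈ 155.8 → fails
(3, 0): LHS = e^3 ≈ 20.09, RHS = 1 + e^3 ≈ 21.09 → fails
(3, 2): LHS = e^5 ≈ 148.4, RHS = e^2 + e^3 ≈ 27.47 → fails
(3, 5): LHS = e^8 ≈ 2981, RHS = e^3 + e^5 ≈ 168.5 → fails

No pair satisfies the claim.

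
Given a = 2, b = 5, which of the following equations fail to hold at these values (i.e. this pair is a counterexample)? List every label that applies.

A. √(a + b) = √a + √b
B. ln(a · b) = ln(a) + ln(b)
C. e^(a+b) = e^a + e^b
A, C

Evaluating each claim at the given values:
A. LHS = √(7) ≈ 2.646, RHS = √(2) + √(5) ≈ 3.65 → fails here (LHS ≠ RHS)
B. LHS = ln(10) ≈ 2.303, RHS = ln(2) + ln(5) ≈ 2.303 → holds here (LHS = RHS)
C. LHS = e^7 ≈ 1097, RHS = e^2 + e^5 ≈ 155.8 → fails here (LHS ≠ RHS)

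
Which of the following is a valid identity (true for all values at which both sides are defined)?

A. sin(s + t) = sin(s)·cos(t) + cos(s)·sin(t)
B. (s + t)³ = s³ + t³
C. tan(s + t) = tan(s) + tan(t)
A: holds — e.g. at (3, 3), both sides equal sin(6) ≈ -0.2794.
B: fails at (3, 4) — LHS = 343, RHS = 91.
C: fails at (6, 7) — LHS = tan(13) ≈ 0.463, RHS = tan(6) + tan(7) ≈ 0.5804.

Answer: A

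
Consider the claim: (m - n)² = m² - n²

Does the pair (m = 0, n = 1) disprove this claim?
Substituting m = 0, n = 1:
LHS = (0 - 1)² = 1
RHS = 0² - 1² = -1

Since LHS ≠ RHS, this pair disproves the claim.

Answer: Yes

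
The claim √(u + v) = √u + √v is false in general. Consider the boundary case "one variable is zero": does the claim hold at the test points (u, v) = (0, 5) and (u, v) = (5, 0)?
Yes, holds at both test points

At (0, 5): LHS = √(5) ≈ 2.236, RHS = √(5) ≈ 2.236 → equal
At (5, 0): LHS = √(5) ≈ 2.236, RHS = √(5) ≈ 2.236 → equal

So the claim does hold at both of these boundary points, even though it is not an identity.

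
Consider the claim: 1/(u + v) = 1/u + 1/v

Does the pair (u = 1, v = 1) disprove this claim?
Yes

Substituting u = 1, v = 1:
LHS = 1/(1 + 1) = 1/2
RHS = 1/1 + 1/1 = 2

Since LHS ≠ RHS, this pair disproves the claim.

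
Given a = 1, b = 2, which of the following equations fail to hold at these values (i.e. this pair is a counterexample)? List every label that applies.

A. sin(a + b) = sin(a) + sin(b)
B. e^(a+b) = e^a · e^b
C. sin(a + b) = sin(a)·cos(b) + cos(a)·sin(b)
A

Evaluating each claim at the given values:
A. LHS = sin(3) ≈ 0.1411, RHS = sin(1) + sin(2) ≈ 1.751 → fails here (LHS ≠ RHS)
B. LHS = e^3 ≈ 20.09, RHS = e^3 ≈ 20.09 → holds here (LHS = RHS)
C. LHS = sin(3) ≈ 0.1411, RHS = sin(1)·cos(2) + sin(2)·cos(1) ≈ 0.1411 → holds here (LHS = RHS)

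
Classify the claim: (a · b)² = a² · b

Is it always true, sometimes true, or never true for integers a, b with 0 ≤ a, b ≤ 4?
It holds at (a, b) = (0, 1) (both sides equal 0), but fails at (a, b) = (2, 3) (LHS = 36, RHS = 12).

Answer: Sometimes true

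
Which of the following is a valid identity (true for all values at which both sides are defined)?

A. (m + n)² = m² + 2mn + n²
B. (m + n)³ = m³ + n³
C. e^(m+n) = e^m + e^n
A: holds — e.g. at (2, 5), both sides equal 49.
B: fails at (2, 5) — LHS = 343, RHS = 133.
C: fails at (1, 2) — LHS = e^3 ≈ 20.09, RHS = e + e^2 ≈ 10.11.

Answer: A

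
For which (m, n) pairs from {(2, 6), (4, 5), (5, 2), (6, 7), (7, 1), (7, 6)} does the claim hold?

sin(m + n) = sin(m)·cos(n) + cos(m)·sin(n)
All pairs

Testing each pair:
(2, 6): LHS = sin(8) ≈ 0.9894, RHS = sin(6)·cos(2) + sin(2)·cos(6) ≈ 0.9894 → holds
(4, 5): LHS = sin(9) ≈ 0.4121, RHS = sin(4)·cos(5) + sin(5)·cos(4) ≈ 0.4121 → holds
(5, 2): LHS = sin(7) ≈ 0.657, RHS = sin(2)·cos(5) + sin(5)·cos(2) ≈ 0.657 → holds
(6, 7): LHS = sin(13) ≈ 0.4202, RHS = sin(6)·cos(7) + sin(7)·cos(6) ≈ 0.4202 → holds
(7, 1): LHS = sin(8) ≈ 0.9894, RHS = sin(7)·cos(1) + sin(1)·cos(7) ≈ 0.9894 → holds
(7, 6): LHS = sin(13) ≈ 0.4202, RHS = sin(6)·cos(7) + sin(7)·cos(6) ≈ 0.4202 → holds

Every pair satisfies the claim.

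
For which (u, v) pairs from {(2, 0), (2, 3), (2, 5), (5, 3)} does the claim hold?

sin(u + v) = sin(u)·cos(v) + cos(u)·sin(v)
All pairs

Testing each pair:
(2, 0): LHS = sin(2) ≈ 0.9093, RHS = sin(2) ≈ 0.9093 → holds
(2, 3): LHS = sin(5) ≈ -0.9589, RHS = sin(2)·cos(3) + sin(3)·cos(2) ≈ -0.9589 → holds
(2, 5): LHS = sin(7) ≈ 0.657, RHS = sin(2)·cos(5) + sin(5)·cos(2) ≈ 0.657 → holds
(5, 3): LHS = sin(8) ≈ 0.9894, RHS = sin(3)·cos(5) + sin(5)·cos(3) ≈ 0.9894 → holds

Every pair satisfies the claim.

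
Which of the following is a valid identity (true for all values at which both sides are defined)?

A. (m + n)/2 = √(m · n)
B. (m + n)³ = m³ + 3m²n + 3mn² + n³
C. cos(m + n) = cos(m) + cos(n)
A: fails at (3, 4) — LHS = 7/2, RHS = 2·√(3) ≈ 3.464.
B: holds — e.g. at (3, 3), both sides equal 216.
C: fails at (3, 5) — LHS = cos(8) ≈ -0.1455, RHS = cos(3) + cos(5) ≈ -0.7063.

Answer: B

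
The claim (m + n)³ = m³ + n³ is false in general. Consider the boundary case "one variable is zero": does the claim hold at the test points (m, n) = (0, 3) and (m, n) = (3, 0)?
Yes, holds at both test points

At (0, 3): LHS = 27, RHS = 27 → equal
At (3, 0): LHS = 27, RHS = 27 → equal

So the claim does hold at both of these boundary points, even though it is not an identity.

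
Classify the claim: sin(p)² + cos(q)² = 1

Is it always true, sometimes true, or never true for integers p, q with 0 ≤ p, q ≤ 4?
It holds at (p, q) = (0, 0) (both sides equal 1), but fails at (p, q) = (4, 2) (LHS = cos(2)² + sin(4)² ≈ 0.7459, RHS = 1).

Answer: Sometimes true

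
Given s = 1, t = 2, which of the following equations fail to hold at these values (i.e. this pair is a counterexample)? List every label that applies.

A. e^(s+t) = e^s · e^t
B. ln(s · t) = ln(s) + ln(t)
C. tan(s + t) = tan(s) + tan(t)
C

Evaluating each claim at the given values:
A. LHS = e^3 ≈ 20.09, RHS = e^3 ≈ 20.09 → holds here (LHS = RHS)
B. LHS = ln(2) ≈ 0.6931, RHS = ln(2) ≈ 0.6931 → holds here (LHS = RHS)
C. LHS = tan(3) ≈ -0.1425, RHS = tan(2) + tan(1) ≈ -0.6276 → fails here (LHS ≠ RHS)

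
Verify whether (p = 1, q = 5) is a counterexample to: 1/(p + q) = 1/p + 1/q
Yes

Substituting p = 1, q = 5:
LHS = 1/(1 + 5) = 1/6
RHS = 1/1 + 1/5 = 6/5

Since LHS ≠ RHS, this pair disproves the claim.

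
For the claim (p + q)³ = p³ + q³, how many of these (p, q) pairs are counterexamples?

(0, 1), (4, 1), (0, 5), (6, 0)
Testing each pair:
(0, 1): LHS = 1, RHS = 1 → satisfies claim
(4, 1): LHS = 125, RHS = 65 → counterexample
(0, 5): LHS = 125, RHS = 125 → satisfies claim
(6, 0): LHS = 216, RHS = 216 → satisfies claim

That makes 1 counterexample.

Answer: 1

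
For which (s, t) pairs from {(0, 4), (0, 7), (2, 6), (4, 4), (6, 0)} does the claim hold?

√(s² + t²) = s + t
(0, 4), (0, 7), (6, 0)

Testing each pair:
(0, 4): LHS = 4, RHS = 4 → holds
(0, 7): LHS = 7, RHS = 7 → holds
(2, 6): LHS = 2·√(10) ≈ 6.325, RHS = 8 → fails
(4, 4): LHS = 4·√(2) ≈ 5.657, RHS = 8 → fails
(6, 0): LHS = 6, RHS = 6 → holds

3 of 5 pairs satisfy the claim.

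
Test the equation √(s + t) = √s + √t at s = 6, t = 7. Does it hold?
Substituting s = 6, t = 7:

LHS = √(6 + 7) = √(13) ≈ 3.606
RHS = √6 + √7 = √(6) + √(7) ≈ 5.095

LHS ≠ RHS, so the equation does not hold at this point.

Answer: Fails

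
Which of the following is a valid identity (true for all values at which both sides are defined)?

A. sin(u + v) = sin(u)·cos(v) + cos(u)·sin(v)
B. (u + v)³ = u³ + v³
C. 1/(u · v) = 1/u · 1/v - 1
A

A: holds — e.g. at (3, 7), both sides equal sin(10) ≈ -0.544.
B: fails at (5, 8) — LHS = 2197, RHS = 637.
C: fails at (2, 3) — LHS = 1/6, RHS = -5/6.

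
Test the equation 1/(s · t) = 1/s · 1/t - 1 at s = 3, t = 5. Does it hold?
Fails

Substituting s = 3, t = 5:

LHS = 1/(3 · 5) = 1/15
RHS = 1/3 · 1/5 - 1 = -14/15

LHS ≠ RHS, so the equation does not hold at this point.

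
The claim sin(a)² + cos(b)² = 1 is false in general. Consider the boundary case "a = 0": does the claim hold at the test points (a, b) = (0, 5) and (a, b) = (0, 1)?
No, fails at both test points

At (0, 5): LHS = cos(5)² ≈ 0.08046 ≠ RHS = 1
At (0, 1): LHS = cos(1)² ≈ 0.2919 ≠ RHS = 1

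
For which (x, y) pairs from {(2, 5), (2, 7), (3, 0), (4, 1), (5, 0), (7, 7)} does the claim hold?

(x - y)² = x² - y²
Testing each pair:
(2, 5): LHS = 9, RHS = -21 → fails
(2, 7): LHS = 25, RHS = -45 → fails
(3, 0): LHS = 9, RHS = 9 → holds
(4, 1): LHS = 9, RHS = 15 → fails
(5, 0): LHS = 25, RHS = 25 → holds
(7, 7): LHS = 0, RHS = 0 → holds

3 of 6 pairs satisfy the claim.

Answer: (3, 0), (5, 0), (7, 7)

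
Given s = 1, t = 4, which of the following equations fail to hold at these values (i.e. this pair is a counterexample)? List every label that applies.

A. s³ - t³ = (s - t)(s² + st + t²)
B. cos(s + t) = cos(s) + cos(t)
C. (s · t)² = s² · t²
B

Evaluating each claim at the given values:
A. LHS = -63, RHS = -63 → holds here (LHS = RHS)
B. LHS = cos(5) ≈ 0.2837, RHS = cos(4) + cos(1) ≈ -0.1133 → fails here (LHS ≠ RHS)
C. LHS = 16, RHS = 16 → holds here (LHS = RHS)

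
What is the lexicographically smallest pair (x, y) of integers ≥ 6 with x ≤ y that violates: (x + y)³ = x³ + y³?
(x, y) = (6, 6)

Substituting (6, 6) into the claim:
LHS = (6 + 6)³ = 1728
RHS = 6³ + 6³ = 432

Since LHS ≠ RHS, this pair disproves the claim, and no lexicographically smaller pair (x ≤ y, integers ≥ 6) does.

For instance (6, 12) is also a counterexample (LHS = 5832, RHS = 1944), but it's lexicographically larger.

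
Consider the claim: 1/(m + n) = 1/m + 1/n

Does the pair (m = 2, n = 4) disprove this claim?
Substituting m = 2, n = 4:
LHS = 1/(2 + 4) = 1/6
RHS = 1/2 + 1/4 = 3/4

Since LHS ≠ RHS, this pair disproves the claim.

Answer: Yes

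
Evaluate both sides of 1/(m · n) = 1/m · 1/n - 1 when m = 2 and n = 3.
LHS = 1/(2 · 3) = 1/6
RHS = 1/2 · 1/3 - 1 = -5/6

LHS ≠ RHS, so the equation does not hold here.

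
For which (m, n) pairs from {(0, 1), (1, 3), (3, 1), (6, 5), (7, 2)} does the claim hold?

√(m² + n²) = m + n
(0, 1)

Testing each pair:
(0, 1): LHS = 1, RHS = 1 → holds
(1, 3): LHS = √(10) ≈ 3.162, RHS = 4 → fails
(3, 1): LHS = √(10) ≈ 3.162, RHS = 4 → fails
(6, 5): LHS = √(61) ≈ 7.81, RHS = 11 → fails
(7, 2): LHS = √(53) ≈ 7.28, RHS = 9 → fails

1 of 5 pairs satisfies the claim.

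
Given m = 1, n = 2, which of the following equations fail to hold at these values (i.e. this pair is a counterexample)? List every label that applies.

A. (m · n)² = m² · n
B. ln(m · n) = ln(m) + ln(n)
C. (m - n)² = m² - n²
Evaluating each claim at the given values:
A. LHS = 4, RHS = 2 → fails here (LHS ≠ RHS)
B. LHS = ln(2) ≈ 0.6931, RHS = ln(2) ≈ 0.6931 → holds here (LHS = RHS)
C. LHS = 1, RHS = -3 → fails here (LHS ≠ RHS)

Answer: A, C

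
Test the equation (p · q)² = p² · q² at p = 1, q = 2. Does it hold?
Substituting p = 1, q = 2:

LHS = (1 · 2)² = 4
RHS = 1² · 2² = 4

LHS = RHS, so the equation holds at this point.

Answer: Holds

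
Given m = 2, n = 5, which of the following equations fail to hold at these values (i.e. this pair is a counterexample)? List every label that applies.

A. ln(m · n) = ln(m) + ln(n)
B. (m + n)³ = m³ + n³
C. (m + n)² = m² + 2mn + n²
B

Evaluating each claim at the given values:
A. LHS = ln(10) ≈ 2.303, RHS = ln(2) + ln(5) ≈ 2.303 → holds here (LHS = RHS)
B. LHS = 343, RHS = 133 → fails here (LHS ≠ RHS)
C. LHS = 49, RHS = 49 → holds here (LHS = RHS)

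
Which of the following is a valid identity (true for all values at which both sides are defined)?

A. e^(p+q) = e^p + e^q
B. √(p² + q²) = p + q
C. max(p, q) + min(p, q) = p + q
C

A: fails at (4, 4) — LHS = e^8 ≈ 2981, RHS = 2·e^4 ≈ 109.2.
B: fails at (1, 5) — LHS = √(26) ≈ 5.099, RHS = 6.
C: holds — e.g. at (0, 1), both sides equal 1.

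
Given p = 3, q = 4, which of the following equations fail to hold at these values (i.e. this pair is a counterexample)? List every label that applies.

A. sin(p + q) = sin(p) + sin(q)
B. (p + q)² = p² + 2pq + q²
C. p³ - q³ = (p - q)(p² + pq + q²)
Evaluating each claim at the given values:
A. LHS = sin(7) ≈ 0.657, RHS = sin(4) + sin(3) ≈ -0.6157 → fails here (LHS ≠ RHS)
B. LHS = 49, RHS = 49 → holds here (LHS = RHS)
C. LHS = -37, RHS = -37 → holds here (LHS = RHS)

Answer: A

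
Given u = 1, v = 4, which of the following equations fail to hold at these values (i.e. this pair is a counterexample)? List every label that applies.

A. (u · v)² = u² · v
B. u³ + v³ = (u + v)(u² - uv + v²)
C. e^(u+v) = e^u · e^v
A

Evaluating each claim at the given values:
A. LHS = 16, RHS = 4 → fails here (LHS ≠ RHS)
B. LHS = 65, RHS = 65 → holds here (LHS = RHS)
C. LHS = e^5 ≈ 148.4, RHS = e^5 ≈ 148.4 → holds here (LHS = RHS)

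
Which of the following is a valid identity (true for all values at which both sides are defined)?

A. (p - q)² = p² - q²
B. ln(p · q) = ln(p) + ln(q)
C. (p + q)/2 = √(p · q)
A: fails at (4, 6) — LHS = 4, RHS = -20.
B: holds — e.g. at (3, 3), both sides equal ln(9) ≈ 2.197.
C: fails at (2, 7) — LHS = 9/2, RHS = √(14) ≈ 3.742.

Answer: B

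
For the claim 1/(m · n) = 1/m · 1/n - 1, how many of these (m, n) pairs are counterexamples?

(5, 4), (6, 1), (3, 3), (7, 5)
Testing each pair:
(5, 4): LHS = 1/20, RHS = -19/20 → counterexample
(6, 1): LHS = 1/6, RHS = -5/6 → counterexample
(3, 3): LHS = 1/9, RHS = -8/9 → counterexample
(7, 5): LHS = 1/35, RHS = -34/35 → counterexample

That makes 4 counterexamples.

Answer: 4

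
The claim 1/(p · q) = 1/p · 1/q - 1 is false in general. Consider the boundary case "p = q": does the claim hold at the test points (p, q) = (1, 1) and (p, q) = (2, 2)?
No, fails at both test points

At (1, 1): LHS = 1 ≠ RHS = 0
At (2, 2): LHS = 1/4 ≠ RHS = -3/4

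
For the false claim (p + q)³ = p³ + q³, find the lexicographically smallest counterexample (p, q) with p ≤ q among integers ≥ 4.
(p, q) = (4, 4)

Substituting (4, 4) into the claim:
LHS = (4 + 4)³ = 512
RHS = 4³ + 4³ = 128

Since LHS ≠ RHS, this pair disproves the claim, and no lexicographically smaller pair (p ≤ q, integers ≥ 4) does.

For instance (8, 8) is also a counterexample (LHS = 4096, RHS = 1024), but it's lexicographically larger.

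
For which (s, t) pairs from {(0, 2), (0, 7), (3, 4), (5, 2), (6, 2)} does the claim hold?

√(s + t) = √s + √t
(0, 2), (0, 7)

Testing each pair:
(0, 2): LHS = √(2) ≈ 1.414, RHS = √(2) ≈ 1.414 → holds
(0, 7): LHS = √(7) ≈ 2.646, RHS = √(7) ≈ 2.646 → holds
(3, 4): LHS = √(7) ≈ 2.646, RHS = √(3) + 2 ≈ 3.732 → fails
(5, 2): LHS = √(7) ≈ 2.646, RHS = √(2) + √(5) ≈ 3.65 → fails
(6, 2): LHS = 2·√(2) ≈ 2.828, RHS = √(2) + √(6) ≈ 3.864 → fails

2 of 5 pairs satisfy the claim.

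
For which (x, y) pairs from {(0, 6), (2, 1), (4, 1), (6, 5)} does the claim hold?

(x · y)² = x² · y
Testing each pair:
(0, 6): LHS = 0, RHS = 0 → holds
(2, 1): LHS = 4, RHS = 4 → holds
(4, 1): LHS = 16, RHS = 16 → holds
(6, 5): LHS = 900, RHS = 180 → fails

3 of 4 pairs satisfy the claim.

Answer: (0, 6), (2, 1), (4, 1)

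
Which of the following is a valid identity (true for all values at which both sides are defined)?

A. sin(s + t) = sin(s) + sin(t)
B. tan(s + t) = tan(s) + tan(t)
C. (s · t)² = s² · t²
A: fails at (1, 3) — LHS = sin(4) ≈ -0.7568, RHS = sin(3) + sin(1) ≈ 0.9826.
B: fails at (6, 7) — LHS = tan(13) ≈ 0.463, RHS = tan(6) + tan(7) ≈ 0.5804.
C: holds — e.g. at (2, 3), both sides equal 36.

Answer: C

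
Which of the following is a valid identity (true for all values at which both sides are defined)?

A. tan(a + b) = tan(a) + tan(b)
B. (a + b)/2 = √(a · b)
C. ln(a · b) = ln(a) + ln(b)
C

A: fails at (2, 4) — LHS = tan(6) ≈ -0.291, RHS = tan(2) + tan(4) ≈ -1.027.
B: fails at (3, 4) — LHS = 7/2, RHS = 2·√(3) ≈ 3.464.
C: holds — e.g. at (6, 7), both sides equal ln(42) ≈ 3.738.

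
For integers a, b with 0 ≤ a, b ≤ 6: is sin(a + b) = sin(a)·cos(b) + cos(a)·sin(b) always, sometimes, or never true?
The identity holds for every pair in the range. For instance at (a, b) = (5, 5): both sides equal sin(10) ≈ -0.544.

Answer: Always true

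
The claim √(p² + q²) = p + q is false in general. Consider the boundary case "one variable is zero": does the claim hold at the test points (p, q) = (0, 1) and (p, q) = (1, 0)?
Yes, holds at both test points

At (0, 1): LHS = 1, RHS = 1 → equal
At (1, 0): LHS = 1, RHS = 1 → equal

So the claim does hold at both of these boundary points, even though it is not an identity.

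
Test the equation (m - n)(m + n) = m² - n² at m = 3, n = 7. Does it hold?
Substituting m = 3, n = 7:

LHS = (3 - 7)(3 + 7) = -40
RHS = 3² - 7² = -40

LHS = RHS, so the equation holds at this point.

Answer: Holds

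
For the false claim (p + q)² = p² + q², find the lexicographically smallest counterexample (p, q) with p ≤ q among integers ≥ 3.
(p, q) = (3, 3)

Substituting (3, 3) into the claim:
LHS = (3 + 3)² = 36
RHS = 3² + 3² = 18

Since LHS ≠ RHS, this pair disproves the claim, and no lexicographically smaller pair (p ≤ q, integers ≥ 3) does.

For instance (6, 8) is also a counterexample (LHS = 196, RHS = 100), but it's lexicographically larger.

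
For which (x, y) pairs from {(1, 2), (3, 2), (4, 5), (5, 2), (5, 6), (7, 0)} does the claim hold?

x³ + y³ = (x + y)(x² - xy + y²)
All pairs

Testing each pair:
(1, 2): LHS = 9, RHS = 9 → holds
(3, 2): LHS = 35, RHS = 35 → holds
(4, 5): LHS = 189, RHS = 189 → holds
(5, 2): LHS = 133, RHS = 133 → holds
(5, 6): LHS = 341, RHS = 341 → holds
(7, 0): LHS = 343, RHS = 343 → holds

Every pair satisfies the claim.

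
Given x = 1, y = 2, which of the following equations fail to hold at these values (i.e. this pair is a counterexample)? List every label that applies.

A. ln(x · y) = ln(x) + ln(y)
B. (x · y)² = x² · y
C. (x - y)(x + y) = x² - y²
B

Evaluating each claim at the given values:
A. LHS = ln(2) ≈ 0.6931, RHS = ln(2) ≈ 0.6931 → holds here (LHS = RHS)
B. LHS = 4, RHS = 2 → fails here (LHS ≠ RHS)
C. LHS = -3, RHS = -3 → holds here (LHS = RHS)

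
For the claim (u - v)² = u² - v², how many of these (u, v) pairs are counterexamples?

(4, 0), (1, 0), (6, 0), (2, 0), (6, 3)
Testing each pair:
(4, 0): LHS = 16, RHS = 16 → satisfies claim
(1, 0): LHS = 1, RHS = 1 → satisfies claim
(6, 0): LHS = 36, RHS = 36 → satisfies claim
(2, 0): LHS = 4, RHS = 4 → satisfies claim
(6, 3): LHS = 9, RHS = 27 → counterexample

That makes 1 counterexample.

Answer: 1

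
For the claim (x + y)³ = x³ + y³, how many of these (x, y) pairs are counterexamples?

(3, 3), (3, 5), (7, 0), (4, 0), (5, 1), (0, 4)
3

Testing each pair:
(3, 3): LHS = 216, RHS = 54 → counterexample
(3, 5): LHS = 512, RHS = 152 → counterexample
(7, 0): LHS = 343, RHS = 343 → satisfies claim
(4, 0): LHS = 64, RHS = 64 → satisfies claim
(5, 1): LHS = 216, RHS = 126 → counterexample
(0, 4): LHS = 64, RHS = 64 → satisfies claim

That makes 3 counterexamples.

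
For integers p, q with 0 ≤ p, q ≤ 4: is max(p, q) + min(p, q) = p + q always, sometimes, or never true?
Always true

The identity holds for every pair in the range. For instance at (p, q) = (2, 2): both sides equal 4.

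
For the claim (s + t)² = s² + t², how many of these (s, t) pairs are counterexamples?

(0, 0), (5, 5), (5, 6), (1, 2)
3

Testing each pair:
(0, 0): LHS = 0, RHS = 0 → satisfies claim
(5, 5): LHS = 100, RHS = 50 → counterexample
(5, 6): LHS = 121, RHS = 61 → counterexample
(1, 2): LHS = 9, RHS = 5 → counterexample

That makes 3 counterexamples.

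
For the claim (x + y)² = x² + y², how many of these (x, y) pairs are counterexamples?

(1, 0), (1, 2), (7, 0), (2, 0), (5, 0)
1

Testing each pair:
(1, 0): LHS = 1, RHS = 1 → satisfies claim
(1, 2): LHS = 9, RHS = 5 → counterexample
(7, 0): LHS = 49, RHS = 49 → satisfies claim
(2, 0): LHS = 4, RHS = 4 → satisfies claim
(5, 0): LHS = 25, RHS = 25 → satisfies claim

That makes 1 counterexample.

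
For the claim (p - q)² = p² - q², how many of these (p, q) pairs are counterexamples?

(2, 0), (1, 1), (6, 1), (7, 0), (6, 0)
1

Testing each pair:
(2, 0): LHS = 4, RHS = 4 → satisfies claim
(1, 1): LHS = 0, RHS = 0 → satisfies claim
(6, 1): LHS = 25, RHS = 35 → counterexample
(7, 0): LHS = 49, RHS = 49 → satisfies claim
(6, 0): LHS = 36, RHS = 36 → satisfies claim

That makes 1 counterexample.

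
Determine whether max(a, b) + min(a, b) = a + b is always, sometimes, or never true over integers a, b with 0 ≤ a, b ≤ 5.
Always true

The identity holds for every pair in the range. For instance at (a, b) = (3, 5): both sides equal 8.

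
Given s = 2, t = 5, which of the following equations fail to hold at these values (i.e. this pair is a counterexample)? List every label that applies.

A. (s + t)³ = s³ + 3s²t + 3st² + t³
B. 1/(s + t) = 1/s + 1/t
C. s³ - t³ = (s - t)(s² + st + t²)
B

Evaluating each claim at the given values:
A. LHS = 343, RHS = 343 → holds here (LHS = RHS)
B. LHS = 1/7, RHS = 7/10 → fails here (LHS ≠ RHS)
C. LHS = -117, RHS = -117 → holds here (LHS = RHS)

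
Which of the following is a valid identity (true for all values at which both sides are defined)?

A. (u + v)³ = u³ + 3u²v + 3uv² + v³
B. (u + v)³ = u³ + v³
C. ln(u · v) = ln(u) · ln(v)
A: holds — e.g. at (3, 4), both sides equal 343.
B: fails at (2, 3) — LHS = 125, RHS = 35.
C: fails at (1, 2) — LHS = ln(2) ≈ 0.6931, RHS = 0.

Answer: A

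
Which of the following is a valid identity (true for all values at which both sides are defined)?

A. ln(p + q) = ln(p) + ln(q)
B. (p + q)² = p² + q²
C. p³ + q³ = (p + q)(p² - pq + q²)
C

A: fails at (1, 1) — LHS = ln(2) ≈ 0.6931, RHS = 0.
B: fails at (4, 6) — LHS = 100, RHS = 52.
C: holds — e.g. at (2, 2), both sides equal 16.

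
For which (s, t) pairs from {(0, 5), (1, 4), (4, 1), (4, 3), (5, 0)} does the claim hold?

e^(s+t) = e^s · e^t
All pairs

Testing each pair:
(0, 5): LHS = e^5 ≈ 148.4, RHS = e^5 ≈ 148.4 → holds
(1, 4): LHS = e^5 ≈ 148.4, RHS = e^5 ≈ 148.4 → holds
(4, 1): LHS = e^5 ≈ 148.4, RHS = e^5 ≈ 148.4 → holds
(4, 3): LHS = e^7 ≈ 1097, RHS = e^7 ≈ 1097 → holds
(5, 0): LHS = e^5 ≈ 148.4, RHS = e^5 ≈ 148.4 → holds

Every pair satisfies the claim.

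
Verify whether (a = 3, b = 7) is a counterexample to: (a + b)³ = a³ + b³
Yes

Substituting a = 3, b = 7:
LHS = (3 + 7)³ = 1000
RHS = 3³ + 7³ = 370

Since LHS ≠ RHS, this pair disproves the claim.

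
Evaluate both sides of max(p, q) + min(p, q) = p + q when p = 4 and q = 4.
LHS = max(4, 4) + min(4, 4) = 8
RHS = 4 + 4 = 8

LHS = RHS: the two sides agree.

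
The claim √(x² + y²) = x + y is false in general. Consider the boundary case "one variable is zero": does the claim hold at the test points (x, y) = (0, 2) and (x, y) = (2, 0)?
Yes, holds at both test points

At (0, 2): LHS = 2, RHS = 2 → equal
At (2, 0): LHS = 2, RHS = 2 → equal

So the claim does hold at both of these boundary points, even though it is not an identity.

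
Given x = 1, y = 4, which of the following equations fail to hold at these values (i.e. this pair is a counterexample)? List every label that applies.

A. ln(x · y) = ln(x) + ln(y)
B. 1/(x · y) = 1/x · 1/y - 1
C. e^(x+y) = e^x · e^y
Evaluating each claim at the given values:
A. LHS = ln(4) ≈ 1.386, RHS = ln(4) ≈ 1.386 → holds here (LHS = RHS)
B. LHS = 1/4, RHS = -3/4 → fails here (LHS ≠ RHS)
C. LHS = e^5 ≈ 148.4, RHS = e^5 ≈ 148.4 → holds here (LHS = RHS)

Answer: B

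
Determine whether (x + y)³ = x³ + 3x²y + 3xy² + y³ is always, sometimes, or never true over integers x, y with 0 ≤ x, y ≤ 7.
The identity holds for every pair in the range. For instance at (x, y) = (4, 6): both sides equal 1000.

Answer: Always true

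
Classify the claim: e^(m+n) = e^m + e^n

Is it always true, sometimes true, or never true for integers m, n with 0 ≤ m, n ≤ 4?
Never true

The claim fails for every pair in the range. For instance at (m, n) = (2, 1): LHS = e^3 ≈ 20.09, RHS = e + e^2 ≈ 10.11.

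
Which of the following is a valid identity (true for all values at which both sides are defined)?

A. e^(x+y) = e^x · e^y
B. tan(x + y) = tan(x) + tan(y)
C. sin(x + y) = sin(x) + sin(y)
A

A: holds — e.g. at (3, 3), both sides equal e^6 ≈ 403.4.
B: fails at (5, 8) — LHS = tan(13) ≈ 0.463, RHS = tan(8) + tan(5) ≈ -10.18.
C: fails at (2, 4) — LHS = sin(6) ≈ -0.2794, RHS = sin(4) + sin(2) ≈ 0.1525.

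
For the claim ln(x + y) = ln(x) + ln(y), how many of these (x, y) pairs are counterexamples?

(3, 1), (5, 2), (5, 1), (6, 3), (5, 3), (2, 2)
5

Testing each pair:
(3, 1): LHS = ln(4) ≈ 1.386, RHS = ln(3) ≈ 1.099 → counterexample
(5, 2): LHS = ln(7) ≈ 1.946, RHS = ln(2) + ln(5) ≈ 2.303 → counterexample
(5, 1): LHS = ln(6) ≈ 1.792, RHS = ln(5) ≈ 1.609 → counterexample
(6, 3): LHS = ln(9) ≈ 2.197, RHS = ln(3) + ln(6) ≈ 2.89 → counterexample
(5, 3): LHS = ln(8) ≈ 2.079, RHS = ln(3) + ln(5) ≈ 2.708 → counterexample
(2, 2): LHS = ln(4) ≈ 1.386, RHS = 2·ln(2) ≈ 1.386 → satisfies claim

That makes 5 counterexamples.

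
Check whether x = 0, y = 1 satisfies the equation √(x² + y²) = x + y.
Holds

Substituting x = 0, y = 1:

LHS = √(0² + 1²) = 1
RHS = 0 + 1 = 1

LHS = RHS, so the equation holds at this point.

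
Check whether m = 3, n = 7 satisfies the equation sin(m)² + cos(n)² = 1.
Substituting m = 3, n = 7:

LHS = sin(3)² + cos(7)² ≈ 0.5883
RHS = 1

LHS ≠ RHS, so the equation does not hold at this point.

Answer: Fails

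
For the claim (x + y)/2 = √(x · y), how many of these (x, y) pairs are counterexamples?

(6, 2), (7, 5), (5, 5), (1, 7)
3

Testing each pair:
(6, 2): LHS = 4, RHS = 2·√(3) ≈ 3.464 → counterexample
(7, 5): LHS = 6, RHS = √(35) ≈ 5.916 → counterexample
(5, 5): LHS = 5, RHS = 5 → satisfies claim
(1, 7): LHS = 4, RHS = √(7) ≈ 2.646 → counterexample

That makes 3 counterexamples.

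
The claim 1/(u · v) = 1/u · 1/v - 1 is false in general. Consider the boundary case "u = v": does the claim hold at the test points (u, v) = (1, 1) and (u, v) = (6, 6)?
No, fails at both test points

At (1, 1): LHS = 1 ≠ RHS = 0
At (6, 6): LHS = 1/36 ≠ RHS = -35/36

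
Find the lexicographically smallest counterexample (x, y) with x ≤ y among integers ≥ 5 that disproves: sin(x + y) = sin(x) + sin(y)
(x, y) = (5, 5)

Substituting (5, 5) into the claim:
LHS = sin(5 + 5) = sin(10) ≈ -0.544
RHS = sin(5) + sin(5) = 2·sin(5) ≈ -1.918

Since LHS ≠ RHS, this pair disproves the claim, and no lexicographically smaller pair (x ≤ y, integers ≥ 5) does.

For instance (11, 12) is also a counterexample (LHS = sin(23) ≈ -0.8462, RHS = sin(11) + sin(12) ≈ -1.537), but it's lexicographically larger.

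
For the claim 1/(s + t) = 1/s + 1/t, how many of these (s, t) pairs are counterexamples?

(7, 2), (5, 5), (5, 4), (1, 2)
Testing each pair:
(7, 2): LHS = 1/9, RHS = 9/14 → counterexample
(5, 5): LHS = 1/10, RHS = 2/5 → counterexample
(5, 4): LHS = 1/9, RHS = 9/20 → counterexample
(1, 2): LHS = 1/3, RHS = 3/2 → counterexample

That makes 4 counterexamples.

Answer: 4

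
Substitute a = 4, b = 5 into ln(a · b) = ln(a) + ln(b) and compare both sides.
LHS = ln(4 · 5) = ln(20) ≈ 2.996
RHS = ln(4) + ln(5) ≈ 2.996

LHS = RHS: the two sides agree.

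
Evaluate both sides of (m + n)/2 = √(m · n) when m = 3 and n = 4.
LHS = (3 + 4)/2 = 7/2
RHS = √(3 · 4) = 2·√(3) ≈ 3.464

LHS ≠ RHS (they differ by about 0.0359), so the equation does not hold here.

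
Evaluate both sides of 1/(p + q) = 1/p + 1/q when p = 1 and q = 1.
LHS = 1/(1 + 1) = 1/2
RHS = 1/1 + 1/1 = 2

LHS ≠ RHS, so the equation does not hold here.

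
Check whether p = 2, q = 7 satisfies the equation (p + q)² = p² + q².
Fails

Substituting p = 2, q = 7:

LHS = (2 + 7)² = 81
RHS = 2² + 7² = 53

LHS ≠ RHS, so the equation does not hold at this point.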